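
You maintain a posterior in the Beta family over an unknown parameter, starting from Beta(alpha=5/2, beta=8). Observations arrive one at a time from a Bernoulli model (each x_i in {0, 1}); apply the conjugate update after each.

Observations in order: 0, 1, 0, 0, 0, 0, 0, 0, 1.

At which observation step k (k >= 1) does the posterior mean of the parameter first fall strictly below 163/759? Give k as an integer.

obs 1: x=0 → posterior Beta(5/2, 9)
obs 2: x=1 → posterior Beta(7/2, 9)
obs 3: x=0 → posterior Beta(7/2, 10)
obs 4: x=0 → posterior Beta(7/2, 11)
obs 5: x=0 → posterior Beta(7/2, 12)
obs 6: x=0 → posterior Beta(7/2, 13)
obs 7: x=0 → posterior Beta(7/2, 14)
obs 8: x=0 → posterior Beta(7/2, 15)
obs 9: x=1 → posterior Beta(9/2, 15)

k = 6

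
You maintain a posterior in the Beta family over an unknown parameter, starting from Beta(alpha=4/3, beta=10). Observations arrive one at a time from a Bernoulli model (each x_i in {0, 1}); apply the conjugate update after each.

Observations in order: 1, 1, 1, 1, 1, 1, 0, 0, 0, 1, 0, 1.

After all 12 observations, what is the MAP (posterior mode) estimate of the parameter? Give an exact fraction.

25/64

obs 1: x=1 → posterior Beta(7/3, 10)
obs 2: x=1 → posterior Beta(10/3, 10)
obs 3: x=1 → posterior Beta(13/3, 10)
obs 4: x=1 → posterior Beta(16/3, 10)
obs 5: x=1 → posterior Beta(19/3, 10)
obs 6: x=1 → posterior Beta(22/3, 10)
obs 7: x=0 → posterior Beta(22/3, 11)
obs 8: x=0 → posterior Beta(22/3, 12)
obs 9: x=0 → posterior Beta(22/3, 13)
obs 10: x=1 → posterior Beta(25/3, 13)
obs 11: x=0 → posterior Beta(25/3, 14)
obs 12: x=1 → posterior Beta(28/3, 14)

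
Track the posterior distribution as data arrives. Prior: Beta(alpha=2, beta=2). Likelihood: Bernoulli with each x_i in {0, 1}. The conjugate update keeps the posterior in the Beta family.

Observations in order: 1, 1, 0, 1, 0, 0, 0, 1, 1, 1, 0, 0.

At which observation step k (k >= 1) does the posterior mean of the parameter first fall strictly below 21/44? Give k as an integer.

k = 7

obs 1: x=1 → posterior Beta(3, 2)
obs 2: x=1 → posterior Beta(4, 2)
obs 3: x=0 → posterior Beta(4, 3)
obs 4: x=1 → posterior Beta(5, 3)
obs 5: x=0 → posterior Beta(5, 4)
obs 6: x=0 → posterior Beta(5, 5)
obs 7: x=0 → posterior Beta(5, 6)
obs 8: x=1 → posterior Beta(6, 6)
obs 9: x=1 → posterior Beta(7, 6)
obs 10: x=1 → posterior Beta(8, 6)
obs 11: x=0 → posterior Beta(8, 7)
obs 12: x=0 → posterior Beta(8, 8)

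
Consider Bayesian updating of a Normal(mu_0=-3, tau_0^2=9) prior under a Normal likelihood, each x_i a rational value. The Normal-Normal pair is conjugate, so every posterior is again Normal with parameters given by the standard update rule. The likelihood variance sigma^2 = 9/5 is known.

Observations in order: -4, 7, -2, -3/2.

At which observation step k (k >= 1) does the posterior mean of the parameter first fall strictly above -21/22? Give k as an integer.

obs 1: x=-4 → posterior Normal(-23/6, 3/2)
obs 2: x=7 → posterior Normal(12/11, 9/11)
obs 3: x=-2 → posterior Normal(1/8, 9/16)
obs 4: x=-3/2 → posterior Normal(-11/42, 3/7)

k = 2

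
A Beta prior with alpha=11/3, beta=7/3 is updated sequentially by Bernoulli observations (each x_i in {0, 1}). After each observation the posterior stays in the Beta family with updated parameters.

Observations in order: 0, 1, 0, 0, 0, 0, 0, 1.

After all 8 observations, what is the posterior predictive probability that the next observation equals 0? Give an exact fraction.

obs 1: x=0 → posterior Beta(11/3, 10/3)
obs 2: x=1 → posterior Beta(14/3, 10/3)
obs 3: x=0 → posterior Beta(14/3, 13/3)
obs 4: x=0 → posterior Beta(14/3, 16/3)
obs 5: x=0 → posterior Beta(14/3, 19/3)
obs 6: x=0 → posterior Beta(14/3, 22/3)
obs 7: x=0 → posterior Beta(14/3, 25/3)
obs 8: x=1 → posterior Beta(17/3, 25/3)

25/42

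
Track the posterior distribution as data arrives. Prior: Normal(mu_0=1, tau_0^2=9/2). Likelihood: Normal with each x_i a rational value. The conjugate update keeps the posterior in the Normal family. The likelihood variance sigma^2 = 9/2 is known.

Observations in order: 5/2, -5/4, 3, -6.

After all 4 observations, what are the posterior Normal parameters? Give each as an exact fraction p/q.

mu_0=-3/20, tau_0^2=9/10

obs 1: x=5/2 → posterior Normal(7/4, 9/4)
obs 2: x=-5/4 → posterior Normal(3/4, 3/2)
obs 3: x=3 → posterior Normal(21/16, 9/8)
obs 4: x=-6 → posterior Normal(-3/20, 9/10)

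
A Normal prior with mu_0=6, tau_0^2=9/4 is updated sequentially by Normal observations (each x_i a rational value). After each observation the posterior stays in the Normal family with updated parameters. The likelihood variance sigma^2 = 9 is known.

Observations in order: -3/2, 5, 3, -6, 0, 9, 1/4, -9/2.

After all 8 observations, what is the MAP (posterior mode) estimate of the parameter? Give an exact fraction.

obs 1: x=-3/2 → posterior Normal(9/2, 9/5)
obs 2: x=5 → posterior Normal(55/12, 3/2)
obs 3: x=3 → posterior Normal(61/14, 9/7)
obs 4: x=-6 → posterior Normal(49/16, 9/8)
obs 5: x=0 → posterior Normal(49/18, 1)
obs 6: x=9 → posterior Normal(67/20, 9/10)
obs 7: x=1/4 → posterior Normal(135/44, 9/11)
obs 8: x=-9/2 → posterior Normal(39/16, 3/4)

39/16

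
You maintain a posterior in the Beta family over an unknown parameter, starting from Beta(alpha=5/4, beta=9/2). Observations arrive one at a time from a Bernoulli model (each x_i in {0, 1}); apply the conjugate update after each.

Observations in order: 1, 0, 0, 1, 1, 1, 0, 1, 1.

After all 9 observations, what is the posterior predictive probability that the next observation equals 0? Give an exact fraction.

30/59

obs 1: x=1 → posterior Beta(9/4, 9/2)
obs 2: x=0 → posterior Beta(9/4, 11/2)
obs 3: x=0 → posterior Beta(9/4, 13/2)
obs 4: x=1 → posterior Beta(13/4, 13/2)
obs 5: x=1 → posterior Beta(17/4, 13/2)
obs 6: x=1 → posterior Beta(21/4, 13/2)
obs 7: x=0 → posterior Beta(21/4, 15/2)
obs 8: x=1 → posterior Beta(25/4, 15/2)
obs 9: x=1 → posterior Beta(29/4, 15/2)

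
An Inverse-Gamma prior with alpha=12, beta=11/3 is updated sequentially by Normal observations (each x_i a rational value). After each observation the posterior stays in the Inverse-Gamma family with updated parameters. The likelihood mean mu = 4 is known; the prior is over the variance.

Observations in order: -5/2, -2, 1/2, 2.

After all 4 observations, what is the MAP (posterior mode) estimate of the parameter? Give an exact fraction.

obs 1: x=-5/2 → posterior Inverse-Gamma(25/2, 595/24)
obs 2: x=-2 → posterior Inverse-Gamma(13, 1027/24)
obs 3: x=1/2 → posterior Inverse-Gamma(27/2, 587/12)
obs 4: x=2 → posterior Inverse-Gamma(14, 611/12)

611/180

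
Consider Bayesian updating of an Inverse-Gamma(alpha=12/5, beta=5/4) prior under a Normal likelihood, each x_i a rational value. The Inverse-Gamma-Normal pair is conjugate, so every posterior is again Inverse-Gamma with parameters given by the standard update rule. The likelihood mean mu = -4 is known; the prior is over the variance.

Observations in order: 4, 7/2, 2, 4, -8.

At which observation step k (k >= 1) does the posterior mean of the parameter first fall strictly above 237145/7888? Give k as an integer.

obs 1: x=4 → posterior Inverse-Gamma(29/10, 133/4)
obs 2: x=7/2 → posterior Inverse-Gamma(17/5, 491/8)
obs 3: x=2 → posterior Inverse-Gamma(39/10, 635/8)
obs 4: x=4 → posterior Inverse-Gamma(22/5, 891/8)
obs 5: x=-8 → posterior Inverse-Gamma(49/10, 955/8)

k = 4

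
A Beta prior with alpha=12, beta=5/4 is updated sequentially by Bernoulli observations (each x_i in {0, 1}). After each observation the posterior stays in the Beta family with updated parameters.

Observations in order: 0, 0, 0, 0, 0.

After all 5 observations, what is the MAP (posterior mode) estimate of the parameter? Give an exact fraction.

obs 1: x=0 → posterior Beta(12, 9/4)
obs 2: x=0 → posterior Beta(12, 13/4)
obs 3: x=0 → posterior Beta(12, 17/4)
obs 4: x=0 → posterior Beta(12, 21/4)
obs 5: x=0 → posterior Beta(12, 25/4)

44/65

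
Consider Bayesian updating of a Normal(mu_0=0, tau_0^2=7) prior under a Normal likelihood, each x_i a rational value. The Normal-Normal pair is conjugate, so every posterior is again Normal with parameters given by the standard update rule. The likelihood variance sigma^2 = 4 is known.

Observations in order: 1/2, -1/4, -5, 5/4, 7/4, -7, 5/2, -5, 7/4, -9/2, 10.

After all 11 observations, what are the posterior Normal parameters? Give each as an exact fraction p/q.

mu_0=-28/81, tau_0^2=28/81

obs 1: x=1/2 → posterior Normal(7/22, 28/11)
obs 2: x=-1/4 → posterior Normal(7/72, 14/9)
obs 3: x=-5 → posterior Normal(-133/100, 28/25)
obs 4: x=5/4 → posterior Normal(-49/64, 7/8)
obs 5: x=7/4 → posterior Normal(-49/156, 28/39)
obs 6: x=-7 → posterior Normal(-245/184, 14/23)
obs 7: x=5/2 → posterior Normal(-175/212, 28/53)
obs 8: x=-5 → posterior Normal(-21/16, 7/15)
obs 9: x=7/4 → posterior Normal(-133/134, 28/67)
obs 10: x=-9/2 → posterior Normal(-49/37, 14/37)
obs 11: x=10 → posterior Normal(-28/81, 28/81)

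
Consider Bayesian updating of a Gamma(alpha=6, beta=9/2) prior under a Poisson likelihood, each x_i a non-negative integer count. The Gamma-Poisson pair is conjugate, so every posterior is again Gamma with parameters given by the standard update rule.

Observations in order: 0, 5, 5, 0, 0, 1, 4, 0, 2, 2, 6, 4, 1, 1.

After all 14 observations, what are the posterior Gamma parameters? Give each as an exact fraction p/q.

alpha=37, beta=37/2

obs 1: x=0 → posterior Gamma(6, 11/2)
obs 2: x=5 → posterior Gamma(11, 13/2)
obs 3: x=5 → posterior Gamma(16, 15/2)
obs 4: x=0 → posterior Gamma(16, 17/2)
obs 5: x=0 → posterior Gamma(16, 19/2)
obs 6: x=1 → posterior Gamma(17, 21/2)
obs 7: x=4 → posterior Gamma(21, 23/2)
obs 8: x=0 → posterior Gamma(21, 25/2)
obs 9: x=2 → posterior Gamma(23, 27/2)
obs 10: x=2 → posterior Gamma(25, 29/2)
obs 11: x=6 → posterior Gamma(31, 31/2)
obs 12: x=4 → posterior Gamma(35, 33/2)
obs 13: x=1 → posterior Gamma(36, 35/2)
obs 14: x=1 → posterior Gamma(37, 37/2)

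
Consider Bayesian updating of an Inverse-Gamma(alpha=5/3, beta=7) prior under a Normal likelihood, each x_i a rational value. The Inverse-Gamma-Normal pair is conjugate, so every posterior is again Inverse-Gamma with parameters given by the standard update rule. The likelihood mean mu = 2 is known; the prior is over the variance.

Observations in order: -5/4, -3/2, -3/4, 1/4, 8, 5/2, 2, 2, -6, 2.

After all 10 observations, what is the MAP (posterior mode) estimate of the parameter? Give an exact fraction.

7089/736

obs 1: x=-5/4 → posterior Inverse-Gamma(13/6, 393/32)
obs 2: x=-3/2 → posterior Inverse-Gamma(8/3, 589/32)
obs 3: x=-3/4 → posterior Inverse-Gamma(19/6, 355/16)
obs 4: x=1/4 → posterior Inverse-Gamma(11/3, 759/32)
obs 5: x=8 → posterior Inverse-Gamma(25/6, 1335/32)
obs 6: x=5/2 → posterior Inverse-Gamma(14/3, 1339/32)
obs 7: x=2 → posterior Inverse-Gamma(31/6, 1339/32)
obs 8: x=2 → posterior Inverse-Gamma(17/3, 1339/32)
obs 9: x=-6 → posterior Inverse-Gamma(37/6, 2363/32)
obs 10: x=2 → posterior Inverse-Gamma(20/3, 2363/32)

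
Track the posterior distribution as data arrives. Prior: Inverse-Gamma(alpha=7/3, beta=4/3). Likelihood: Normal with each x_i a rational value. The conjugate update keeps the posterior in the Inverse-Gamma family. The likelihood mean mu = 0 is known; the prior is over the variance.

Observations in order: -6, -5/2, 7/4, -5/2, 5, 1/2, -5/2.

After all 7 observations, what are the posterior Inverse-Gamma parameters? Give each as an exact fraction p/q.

obs 1: x=-6 → posterior Inverse-Gamma(17/6, 58/3)
obs 2: x=-5/2 → posterior Inverse-Gamma(10/3, 539/24)
obs 3: x=7/4 → posterior Inverse-Gamma(23/6, 2303/96)
obs 4: x=-5/2 → posterior Inverse-Gamma(13/3, 2603/96)
obs 5: x=5 → posterior Inverse-Gamma(29/6, 3803/96)
obs 6: x=1/2 → posterior Inverse-Gamma(16/3, 3815/96)
obs 7: x=-5/2 → posterior Inverse-Gamma(35/6, 4115/96)

alpha=35/6, beta=4115/96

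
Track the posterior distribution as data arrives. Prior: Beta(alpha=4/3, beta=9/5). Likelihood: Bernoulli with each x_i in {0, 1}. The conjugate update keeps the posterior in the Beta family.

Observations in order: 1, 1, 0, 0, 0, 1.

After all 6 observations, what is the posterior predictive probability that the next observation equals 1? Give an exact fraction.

obs 1: x=1 → posterior Beta(7/3, 9/5)
obs 2: x=1 → posterior Beta(10/3, 9/5)
obs 3: x=0 → posterior Beta(10/3, 14/5)
obs 4: x=0 → posterior Beta(10/3, 19/5)
obs 5: x=0 → posterior Beta(10/3, 24/5)
obs 6: x=1 → posterior Beta(13/3, 24/5)

65/137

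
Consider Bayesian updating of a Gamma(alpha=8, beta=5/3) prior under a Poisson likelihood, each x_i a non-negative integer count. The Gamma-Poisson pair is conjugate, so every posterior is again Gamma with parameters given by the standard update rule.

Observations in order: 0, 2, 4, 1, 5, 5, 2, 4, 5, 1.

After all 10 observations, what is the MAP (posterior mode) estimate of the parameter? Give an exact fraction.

obs 1: x=0 → posterior Gamma(8, 8/3)
obs 2: x=2 → posterior Gamma(10, 11/3)
obs 3: x=4 → posterior Gamma(14, 14/3)
obs 4: x=1 → posterior Gamma(15, 17/3)
obs 5: x=5 → posterior Gamma(20, 20/3)
obs 6: x=5 → posterior Gamma(25, 23/3)
obs 7: x=2 → posterior Gamma(27, 26/3)
obs 8: x=4 → posterior Gamma(31, 29/3)
obs 9: x=5 → posterior Gamma(36, 32/3)
obs 10: x=1 → posterior Gamma(37, 35/3)

108/35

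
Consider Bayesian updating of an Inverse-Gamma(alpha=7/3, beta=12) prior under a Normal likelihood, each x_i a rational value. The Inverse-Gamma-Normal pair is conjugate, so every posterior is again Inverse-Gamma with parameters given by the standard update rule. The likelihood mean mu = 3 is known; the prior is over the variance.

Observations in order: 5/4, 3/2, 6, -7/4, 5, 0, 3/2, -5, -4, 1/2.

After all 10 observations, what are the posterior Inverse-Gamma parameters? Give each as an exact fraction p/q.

alpha=22/3, beta=1563/16

obs 1: x=5/4 → posterior Inverse-Gamma(17/6, 433/32)
obs 2: x=3/2 → posterior Inverse-Gamma(10/3, 469/32)
obs 3: x=6 → posterior Inverse-Gamma(23/6, 613/32)
obs 4: x=-7/4 → posterior Inverse-Gamma(13/3, 487/16)
obs 5: x=5 → posterior Inverse-Gamma(29/6, 519/16)
obs 6: x=0 → posterior Inverse-Gamma(16/3, 591/16)
obs 7: x=3/2 → posterior Inverse-Gamma(35/6, 609/16)
obs 8: x=-5 → posterior Inverse-Gamma(19/3, 1121/16)
obs 9: x=-4 → posterior Inverse-Gamma(41/6, 1513/16)
obs 10: x=1/2 → posterior Inverse-Gamma(22/3, 1563/16)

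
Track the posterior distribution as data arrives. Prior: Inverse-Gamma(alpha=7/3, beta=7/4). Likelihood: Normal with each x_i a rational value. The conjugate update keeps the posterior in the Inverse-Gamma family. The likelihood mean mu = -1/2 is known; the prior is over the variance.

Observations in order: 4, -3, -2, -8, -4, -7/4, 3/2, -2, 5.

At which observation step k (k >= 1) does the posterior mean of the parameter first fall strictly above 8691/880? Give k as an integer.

obs 1: x=4 → posterior Inverse-Gamma(17/6, 95/8)
obs 2: x=-3 → posterior Inverse-Gamma(10/3, 15)
obs 3: x=-2 → posterior Inverse-Gamma(23/6, 129/8)
obs 4: x=-8 → posterior Inverse-Gamma(13/3, 177/4)
obs 5: x=-4 → posterior Inverse-Gamma(29/6, 403/8)
obs 6: x=-7/4 → posterior Inverse-Gamma(16/3, 1637/32)
obs 7: x=3/2 → posterior Inverse-Gamma(35/6, 1701/32)
obs 8: x=-2 → posterior Inverse-Gamma(19/3, 1737/32)
obs 9: x=5 → posterior Inverse-Gamma(41/6, 2221/32)

k = 4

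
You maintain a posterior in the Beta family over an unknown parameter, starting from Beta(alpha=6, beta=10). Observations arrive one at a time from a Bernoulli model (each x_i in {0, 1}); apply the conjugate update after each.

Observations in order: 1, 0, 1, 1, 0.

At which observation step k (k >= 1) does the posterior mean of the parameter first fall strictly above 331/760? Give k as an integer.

obs 1: x=1 → posterior Beta(7, 10)
obs 2: x=0 → posterior Beta(7, 11)
obs 3: x=1 → posterior Beta(8, 11)
obs 4: x=1 → posterior Beta(9, 11)
obs 5: x=0 → posterior Beta(9, 12)

k = 4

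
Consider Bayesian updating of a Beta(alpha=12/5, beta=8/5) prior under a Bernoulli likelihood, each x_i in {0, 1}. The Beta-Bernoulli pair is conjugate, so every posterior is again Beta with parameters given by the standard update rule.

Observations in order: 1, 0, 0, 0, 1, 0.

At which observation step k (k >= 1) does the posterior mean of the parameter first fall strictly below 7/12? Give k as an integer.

obs 1: x=1 → posterior Beta(17/5, 8/5)
obs 2: x=0 → posterior Beta(17/5, 13/5)
obs 3: x=0 → posterior Beta(17/5, 18/5)
obs 4: x=0 → posterior Beta(17/5, 23/5)
obs 5: x=1 → posterior Beta(22/5, 23/5)
obs 6: x=0 → posterior Beta(22/5, 28/5)

k = 2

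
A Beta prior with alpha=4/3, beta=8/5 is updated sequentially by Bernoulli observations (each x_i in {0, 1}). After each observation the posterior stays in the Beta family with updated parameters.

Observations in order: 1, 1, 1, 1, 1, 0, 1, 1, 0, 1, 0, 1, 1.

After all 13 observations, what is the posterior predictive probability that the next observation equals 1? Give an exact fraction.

obs 1: x=1 → posterior Beta(7/3, 8/5)
obs 2: x=1 → posterior Beta(10/3, 8/5)
obs 3: x=1 → posterior Beta(13/3, 8/5)
obs 4: x=1 → posterior Beta(16/3, 8/5)
obs 5: x=1 → posterior Beta(19/3, 8/5)
obs 6: x=0 → posterior Beta(19/3, 13/5)
obs 7: x=1 → posterior Beta(22/3, 13/5)
obs 8: x=1 → posterior Beta(25/3, 13/5)
obs 9: x=0 → posterior Beta(25/3, 18/5)
obs 10: x=1 → posterior Beta(28/3, 18/5)
obs 11: x=0 → posterior Beta(28/3, 23/5)
obs 12: x=1 → posterior Beta(31/3, 23/5)
obs 13: x=1 → posterior Beta(34/3, 23/5)

170/239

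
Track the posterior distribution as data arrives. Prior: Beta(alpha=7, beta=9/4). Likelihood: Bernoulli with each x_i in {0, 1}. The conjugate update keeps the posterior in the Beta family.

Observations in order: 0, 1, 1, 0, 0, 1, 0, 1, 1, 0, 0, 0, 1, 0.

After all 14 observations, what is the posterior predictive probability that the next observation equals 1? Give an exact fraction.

52/93

obs 1: x=0 → posterior Beta(7, 13/4)
obs 2: x=1 → posterior Beta(8, 13/4)
obs 3: x=1 → posterior Beta(9, 13/4)
obs 4: x=0 → posterior Beta(9, 17/4)
obs 5: x=0 → posterior Beta(9, 21/4)
obs 6: x=1 → posterior Beta(10, 21/4)
obs 7: x=0 → posterior Beta(10, 25/4)
obs 8: x=1 → posterior Beta(11, 25/4)
obs 9: x=1 → posterior Beta(12, 25/4)
obs 10: x=0 → posterior Beta(12, 29/4)
obs 11: x=0 → posterior Beta(12, 33/4)
obs 12: x=0 → posterior Beta(12, 37/4)
obs 13: x=1 → posterior Beta(13, 37/4)
obs 14: x=0 → posterior Beta(13, 41/4)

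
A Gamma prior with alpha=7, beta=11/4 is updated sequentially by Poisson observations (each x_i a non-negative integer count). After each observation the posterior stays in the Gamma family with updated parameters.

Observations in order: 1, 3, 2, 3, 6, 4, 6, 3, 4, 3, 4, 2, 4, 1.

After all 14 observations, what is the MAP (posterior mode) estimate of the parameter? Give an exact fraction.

208/67

obs 1: x=1 → posterior Gamma(8, 15/4)
obs 2: x=3 → posterior Gamma(11, 19/4)
obs 3: x=2 → posterior Gamma(13, 23/4)
obs 4: x=3 → posterior Gamma(16, 27/4)
obs 5: x=6 → posterior Gamma(22, 31/4)
obs 6: x=4 → posterior Gamma(26, 35/4)
obs 7: x=6 → posterior Gamma(32, 39/4)
obs 8: x=3 → posterior Gamma(35, 43/4)
obs 9: x=4 → posterior Gamma(39, 47/4)
obs 10: x=3 → posterior Gamma(42, 51/4)
obs 11: x=4 → posterior Gamma(46, 55/4)
obs 12: x=2 → posterior Gamma(48, 59/4)
obs 13: x=4 → posterior Gamma(52, 63/4)
obs 14: x=1 → posterior Gamma(53, 67/4)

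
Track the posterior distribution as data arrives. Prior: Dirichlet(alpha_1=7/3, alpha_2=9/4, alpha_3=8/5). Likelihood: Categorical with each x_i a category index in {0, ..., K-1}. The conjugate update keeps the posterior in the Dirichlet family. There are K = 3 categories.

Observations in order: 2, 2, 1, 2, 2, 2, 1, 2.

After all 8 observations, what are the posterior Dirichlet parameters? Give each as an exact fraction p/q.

obs 1: x=2 → posterior Dirichlet(7/3, 9/4, 13/5)
obs 2: x=2 → posterior Dirichlet(7/3, 9/4, 18/5)
obs 3: x=1 → posterior Dirichlet(7/3, 13/4, 18/5)
obs 4: x=2 → posterior Dirichlet(7/3, 13/4, 23/5)
obs 5: x=2 → posterior Dirichlet(7/3, 13/4, 28/5)
obs 6: x=2 → posterior Dirichlet(7/3, 13/4, 33/5)
obs 7: x=1 → posterior Dirichlet(7/3, 17/4, 33/5)
obs 8: x=2 → posterior Dirichlet(7/3, 17/4, 38/5)

alpha_1=7/3, alpha_2=17/4, alpha_3=38/5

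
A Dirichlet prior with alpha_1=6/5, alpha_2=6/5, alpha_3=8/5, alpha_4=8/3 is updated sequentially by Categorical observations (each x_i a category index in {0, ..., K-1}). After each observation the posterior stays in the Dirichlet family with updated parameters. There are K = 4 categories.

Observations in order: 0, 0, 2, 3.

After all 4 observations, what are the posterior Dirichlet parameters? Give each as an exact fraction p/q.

alpha_1=16/5, alpha_2=6/5, alpha_3=13/5, alpha_4=11/3

obs 1: x=0 → posterior Dirichlet(11/5, 6/5, 8/5, 8/3)
obs 2: x=0 → posterior Dirichlet(16/5, 6/5, 8/5, 8/3)
obs 3: x=2 → posterior Dirichlet(16/5, 6/5, 13/5, 8/3)
obs 4: x=3 → posterior Dirichlet(16/5, 6/5, 13/5, 11/3)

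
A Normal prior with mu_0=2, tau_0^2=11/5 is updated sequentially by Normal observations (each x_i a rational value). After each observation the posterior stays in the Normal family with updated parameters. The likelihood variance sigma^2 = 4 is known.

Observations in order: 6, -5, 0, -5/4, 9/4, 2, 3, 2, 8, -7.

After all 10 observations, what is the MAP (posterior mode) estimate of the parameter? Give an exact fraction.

15/13

obs 1: x=6 → posterior Normal(106/31, 44/31)
obs 2: x=-5 → posterior Normal(17/14, 22/21)
obs 3: x=0 → posterior Normal(51/53, 44/53)
obs 4: x=-5/4 → posterior Normal(149/256, 11/16)
obs 5: x=9/4 → posterior Normal(62/75, 44/75)
obs 6: x=2 → posterior Normal(42/43, 22/43)
obs 7: x=3 → posterior Normal(117/97, 44/97)
obs 8: x=2 → posterior Normal(139/108, 11/27)
obs 9: x=8 → posterior Normal(227/119, 44/119)
obs 10: x=-7 → posterior Normal(15/13, 22/65)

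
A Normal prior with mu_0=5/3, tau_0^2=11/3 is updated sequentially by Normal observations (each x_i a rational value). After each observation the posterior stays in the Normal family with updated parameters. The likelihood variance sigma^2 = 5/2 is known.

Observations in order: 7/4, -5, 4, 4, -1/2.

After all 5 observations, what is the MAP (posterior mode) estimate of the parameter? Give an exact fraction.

237/250

obs 1: x=7/4 → posterior Normal(127/74, 55/37)
obs 2: x=-5 → posterior Normal(-93/118, 55/59)
obs 3: x=4 → posterior Normal(83/162, 55/81)
obs 4: x=4 → posterior Normal(259/206, 55/103)
obs 5: x=-1/2 → posterior Normal(237/250, 11/25)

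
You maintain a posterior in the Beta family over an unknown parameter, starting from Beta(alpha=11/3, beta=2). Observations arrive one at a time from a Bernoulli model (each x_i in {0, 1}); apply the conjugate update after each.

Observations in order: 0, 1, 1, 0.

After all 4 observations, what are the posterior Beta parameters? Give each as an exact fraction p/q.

obs 1: x=0 → posterior Beta(11/3, 3)
obs 2: x=1 → posterior Beta(14/3, 3)
obs 3: x=1 → posterior Beta(17/3, 3)
obs 4: x=0 → posterior Beta(17/3, 4)

alpha=17/3, beta=4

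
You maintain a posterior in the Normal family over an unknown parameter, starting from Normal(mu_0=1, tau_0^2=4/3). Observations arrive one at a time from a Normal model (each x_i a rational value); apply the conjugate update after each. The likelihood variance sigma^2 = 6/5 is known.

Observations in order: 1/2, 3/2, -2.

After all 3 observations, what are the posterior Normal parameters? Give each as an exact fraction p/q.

obs 1: x=1/2 → posterior Normal(14/19, 12/19)
obs 2: x=3/2 → posterior Normal(1, 12/29)
obs 3: x=-2 → posterior Normal(3/13, 4/13)

mu_0=3/13, tau_0^2=4/13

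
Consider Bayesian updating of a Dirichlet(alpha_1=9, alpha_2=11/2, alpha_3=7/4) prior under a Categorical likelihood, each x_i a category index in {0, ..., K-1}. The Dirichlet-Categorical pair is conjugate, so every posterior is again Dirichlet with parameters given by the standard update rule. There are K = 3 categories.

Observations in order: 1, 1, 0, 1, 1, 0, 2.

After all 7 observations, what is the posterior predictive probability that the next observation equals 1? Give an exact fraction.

38/93

obs 1: x=1 → posterior Dirichlet(9, 13/2, 7/4)
obs 2: x=1 → posterior Dirichlet(9, 15/2, 7/4)
obs 3: x=0 → posterior Dirichlet(10, 15/2, 7/4)
obs 4: x=1 → posterior Dirichlet(10, 17/2, 7/4)
obs 5: x=1 → posterior Dirichlet(10, 19/2, 7/4)
obs 6: x=0 → posterior Dirichlet(11, 19/2, 7/4)
obs 7: x=2 → posterior Dirichlet(11, 19/2, 11/4)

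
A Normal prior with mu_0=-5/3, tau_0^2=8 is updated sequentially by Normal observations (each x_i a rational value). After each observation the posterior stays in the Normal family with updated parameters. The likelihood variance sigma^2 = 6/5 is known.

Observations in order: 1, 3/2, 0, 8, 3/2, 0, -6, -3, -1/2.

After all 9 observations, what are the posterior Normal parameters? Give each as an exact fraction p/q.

mu_0=15/61, tau_0^2=8/61

obs 1: x=1 → posterior Normal(15/23, 24/23)
obs 2: x=3/2 → posterior Normal(45/43, 24/43)
obs 3: x=0 → posterior Normal(5/7, 8/21)
obs 4: x=8 → posterior Normal(205/83, 24/83)
obs 5: x=3/2 → posterior Normal(235/103, 24/103)
obs 6: x=0 → posterior Normal(235/123, 8/41)
obs 7: x=-6 → posterior Normal(115/143, 24/143)
obs 8: x=-3 → posterior Normal(55/163, 24/163)
obs 9: x=-1/2 → posterior Normal(15/61, 8/61)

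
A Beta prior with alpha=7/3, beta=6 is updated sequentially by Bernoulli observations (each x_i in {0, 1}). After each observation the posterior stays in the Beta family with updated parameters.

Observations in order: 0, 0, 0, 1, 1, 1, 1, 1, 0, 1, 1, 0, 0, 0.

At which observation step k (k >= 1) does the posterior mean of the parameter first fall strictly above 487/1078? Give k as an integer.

k = 10

obs 1: x=0 → posterior Beta(7/3, 7)
obs 2: x=0 → posterior Beta(7/3, 8)
obs 3: x=0 → posterior Beta(7/3, 9)
obs 4: x=1 → posterior Beta(10/3, 9)
obs 5: x=1 → posterior Beta(13/3, 9)
obs 6: x=1 → posterior Beta(16/3, 9)
obs 7: x=1 → posterior Beta(19/3, 9)
obs 8: x=1 → posterior Beta(22/3, 9)
obs 9: x=0 → posterior Beta(22/3, 10)
obs 10: x=1 → posterior Beta(25/3, 10)
obs 11: x=1 → posterior Beta(28/3, 10)
obs 12: x=0 → posterior Beta(28/3, 11)
obs 13: x=0 → posterior Beta(28/3, 12)
obs 14: x=0 → posterior Beta(28/3, 13)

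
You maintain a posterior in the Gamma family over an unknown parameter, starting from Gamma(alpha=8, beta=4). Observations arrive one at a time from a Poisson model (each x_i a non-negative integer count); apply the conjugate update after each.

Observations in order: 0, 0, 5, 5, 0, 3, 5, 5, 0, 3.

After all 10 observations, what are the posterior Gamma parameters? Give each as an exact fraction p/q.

alpha=34, beta=14

obs 1: x=0 → posterior Gamma(8, 5)
obs 2: x=0 → posterior Gamma(8, 6)
obs 3: x=5 → posterior Gamma(13, 7)
obs 4: x=5 → posterior Gamma(18, 8)
obs 5: x=0 → posterior Gamma(18, 9)
obs 6: x=3 → posterior Gamma(21, 10)
obs 7: x=5 → posterior Gamma(26, 11)
obs 8: x=5 → posterior Gamma(31, 12)
obs 9: x=0 → posterior Gamma(31, 13)
obs 10: x=3 → posterior Gamma(34, 14)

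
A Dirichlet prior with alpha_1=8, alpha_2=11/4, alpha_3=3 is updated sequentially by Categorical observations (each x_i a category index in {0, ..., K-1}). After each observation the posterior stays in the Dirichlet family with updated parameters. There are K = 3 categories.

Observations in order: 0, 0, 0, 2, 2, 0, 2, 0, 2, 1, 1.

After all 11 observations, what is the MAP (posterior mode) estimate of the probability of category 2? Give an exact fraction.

obs 1: x=0 → posterior Dirichlet(9, 11/4, 3)
obs 2: x=0 → posterior Dirichlet(10, 11/4, 3)
obs 3: x=0 → posterior Dirichlet(11, 11/4, 3)
obs 4: x=2 → posterior Dirichlet(11, 11/4, 4)
obs 5: x=2 → posterior Dirichlet(11, 11/4, 5)
obs 6: x=0 → posterior Dirichlet(12, 11/4, 5)
obs 7: x=2 → posterior Dirichlet(12, 11/4, 6)
obs 8: x=0 → posterior Dirichlet(13, 11/4, 6)
obs 9: x=2 → posterior Dirichlet(13, 11/4, 7)
obs 10: x=1 → posterior Dirichlet(13, 15/4, 7)
obs 11: x=1 → posterior Dirichlet(13, 19/4, 7)

8/29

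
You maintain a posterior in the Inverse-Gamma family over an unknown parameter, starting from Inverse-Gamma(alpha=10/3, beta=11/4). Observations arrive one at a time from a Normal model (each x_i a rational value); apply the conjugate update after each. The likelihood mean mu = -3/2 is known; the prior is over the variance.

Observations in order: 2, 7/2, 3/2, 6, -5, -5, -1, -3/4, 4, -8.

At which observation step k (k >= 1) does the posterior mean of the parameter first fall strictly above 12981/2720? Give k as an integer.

k = 2

obs 1: x=2 → posterior Inverse-Gamma(23/6, 71/8)
obs 2: x=7/2 → posterior Inverse-Gamma(13/3, 171/8)
obs 3: x=3/2 → posterior Inverse-Gamma(29/6, 207/8)
obs 4: x=6 → posterior Inverse-Gamma(16/3, 54)
obs 5: x=-5 → posterior Inverse-Gamma(35/6, 481/8)
obs 6: x=-5 → posterior Inverse-Gamma(19/3, 265/4)
obs 7: x=-1 → posterior Inverse-Gamma(41/6, 531/8)
obs 8: x=-3/4 → posterior Inverse-Gamma(22/3, 2133/32)
obs 9: x=4 → posterior Inverse-Gamma(47/6, 2617/32)
obs 10: x=-8 → posterior Inverse-Gamma(25/3, 3293/32)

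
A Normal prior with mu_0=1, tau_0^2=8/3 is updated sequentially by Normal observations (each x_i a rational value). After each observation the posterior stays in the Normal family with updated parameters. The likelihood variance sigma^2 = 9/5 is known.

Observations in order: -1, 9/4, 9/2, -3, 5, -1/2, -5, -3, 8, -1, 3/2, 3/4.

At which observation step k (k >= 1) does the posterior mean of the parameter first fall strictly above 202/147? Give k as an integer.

obs 1: x=-1 → posterior Normal(-13/67, 72/67)
obs 2: x=9/4 → posterior Normal(77/107, 72/107)
obs 3: x=9/2 → posterior Normal(257/147, 24/49)
obs 4: x=-3 → posterior Normal(137/187, 72/187)
obs 5: x=5 → posterior Normal(337/227, 72/227)
obs 6: x=-1/2 → posterior Normal(317/267, 24/89)
obs 7: x=-5 → posterior Normal(117/307, 72/307)
obs 8: x=-3 → posterior Normal(-3/347, 72/347)
obs 9: x=8 → posterior Normal(317/387, 8/43)
obs 10: x=-1 → posterior Normal(277/427, 72/427)
obs 11: x=3/2 → posterior Normal(337/467, 72/467)
obs 12: x=3/4 → posterior Normal(367/507, 24/169)

k = 3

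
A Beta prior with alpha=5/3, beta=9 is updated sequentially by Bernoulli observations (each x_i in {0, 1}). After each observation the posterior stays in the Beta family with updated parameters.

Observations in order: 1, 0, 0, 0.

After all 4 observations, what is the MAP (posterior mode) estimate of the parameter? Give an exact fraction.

obs 1: x=1 → posterior Beta(8/3, 9)
obs 2: x=0 → posterior Beta(8/3, 10)
obs 3: x=0 → posterior Beta(8/3, 11)
obs 4: x=0 → posterior Beta(8/3, 12)

5/38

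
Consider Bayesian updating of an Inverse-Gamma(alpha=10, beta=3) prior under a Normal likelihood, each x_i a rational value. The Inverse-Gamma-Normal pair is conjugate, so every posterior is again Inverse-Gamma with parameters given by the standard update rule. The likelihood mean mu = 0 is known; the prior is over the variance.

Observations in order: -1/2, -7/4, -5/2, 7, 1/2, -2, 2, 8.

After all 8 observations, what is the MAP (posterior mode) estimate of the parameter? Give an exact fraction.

2189/480

obs 1: x=-1/2 → posterior Inverse-Gamma(21/2, 25/8)
obs 2: x=-7/4 → posterior Inverse-Gamma(11, 149/32)
obs 3: x=-5/2 → posterior Inverse-Gamma(23/2, 249/32)
obs 4: x=7 → posterior Inverse-Gamma(12, 1033/32)
obs 5: x=1/2 → posterior Inverse-Gamma(25/2, 1037/32)
obs 6: x=-2 → posterior Inverse-Gamma(13, 1101/32)
obs 7: x=2 → posterior Inverse-Gamma(27/2, 1165/32)
obs 8: x=8 → posterior Inverse-Gamma(14, 2189/32)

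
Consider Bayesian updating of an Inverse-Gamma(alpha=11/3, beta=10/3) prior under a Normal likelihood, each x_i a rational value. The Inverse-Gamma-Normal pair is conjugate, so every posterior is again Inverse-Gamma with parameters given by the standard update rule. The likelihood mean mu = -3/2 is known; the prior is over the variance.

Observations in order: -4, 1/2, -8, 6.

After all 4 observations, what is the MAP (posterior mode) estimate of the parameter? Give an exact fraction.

obs 1: x=-4 → posterior Inverse-Gamma(25/6, 155/24)
obs 2: x=1/2 → posterior Inverse-Gamma(14/3, 203/24)
obs 3: x=-8 → posterior Inverse-Gamma(31/6, 355/12)
obs 4: x=6 → posterior Inverse-Gamma(17/3, 1385/24)

277/32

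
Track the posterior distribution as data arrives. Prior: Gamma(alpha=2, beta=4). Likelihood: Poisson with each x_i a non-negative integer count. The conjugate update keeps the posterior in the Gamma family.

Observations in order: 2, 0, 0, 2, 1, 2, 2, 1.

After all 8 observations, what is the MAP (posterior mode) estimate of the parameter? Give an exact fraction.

obs 1: x=2 → posterior Gamma(4, 5)
obs 2: x=0 → posterior Gamma(4, 6)
obs 3: x=0 → posterior Gamma(4, 7)
obs 4: x=2 → posterior Gamma(6, 8)
obs 5: x=1 → posterior Gamma(7, 9)
obs 6: x=2 → posterior Gamma(9, 10)
obs 7: x=2 → posterior Gamma(11, 11)
obs 8: x=1 → posterior Gamma(12, 12)

11/12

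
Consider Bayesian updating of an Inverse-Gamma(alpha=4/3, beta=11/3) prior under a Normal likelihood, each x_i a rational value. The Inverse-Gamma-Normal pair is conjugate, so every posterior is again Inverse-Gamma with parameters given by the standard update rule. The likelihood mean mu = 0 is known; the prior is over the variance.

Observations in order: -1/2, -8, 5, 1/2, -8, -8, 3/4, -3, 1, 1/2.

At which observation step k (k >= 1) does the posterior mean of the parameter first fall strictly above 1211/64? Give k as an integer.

obs 1: x=-1/2 → posterior Inverse-Gamma(11/6, 91/24)
obs 2: x=-8 → posterior Inverse-Gamma(7/3, 859/24)
obs 3: x=5 → posterior Inverse-Gamma(17/6, 1159/24)
obs 4: x=1/2 → posterior Inverse-Gamma(10/3, 581/12)
obs 5: x=-8 → posterior Inverse-Gamma(23/6, 965/12)
obs 6: x=-8 → posterior Inverse-Gamma(13/3, 1349/12)
obs 7: x=3/4 → posterior Inverse-Gamma(29/6, 10819/96)
obs 8: x=-3 → posterior Inverse-Gamma(16/3, 11251/96)
obs 9: x=1 → posterior Inverse-Gamma(35/6, 11299/96)
obs 10: x=1/2 → posterior Inverse-Gamma(19/3, 11311/96)

k = 2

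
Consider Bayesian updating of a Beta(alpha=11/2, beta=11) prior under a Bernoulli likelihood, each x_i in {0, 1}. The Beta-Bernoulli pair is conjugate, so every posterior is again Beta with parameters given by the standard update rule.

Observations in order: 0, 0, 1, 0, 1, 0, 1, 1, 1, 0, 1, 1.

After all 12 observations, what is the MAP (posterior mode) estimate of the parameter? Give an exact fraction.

23/53

obs 1: x=0 → posterior Beta(11/2, 12)
obs 2: x=0 → posterior Beta(11/2, 13)
obs 3: x=1 → posterior Beta(13/2, 13)
obs 4: x=0 → posterior Beta(13/2, 14)
obs 5: x=1 → posterior Beta(15/2, 14)
obs 6: x=0 → posterior Beta(15/2, 15)
obs 7: x=1 → posterior Beta(17/2, 15)
obs 8: x=1 → posterior Beta(19/2, 15)
obs 9: x=1 → posterior Beta(21/2, 15)
obs 10: x=0 → posterior Beta(21/2, 16)
obs 11: x=1 → posterior Beta(23/2, 16)
obs 12: x=1 → posterior Beta(25/2, 16)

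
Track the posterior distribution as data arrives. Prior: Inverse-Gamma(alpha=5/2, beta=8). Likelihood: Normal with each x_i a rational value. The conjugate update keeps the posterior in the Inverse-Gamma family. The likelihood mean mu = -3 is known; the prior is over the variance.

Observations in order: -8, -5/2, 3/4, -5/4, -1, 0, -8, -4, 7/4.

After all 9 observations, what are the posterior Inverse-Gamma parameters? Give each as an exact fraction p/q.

alpha=7, beta=1919/32

obs 1: x=-8 → posterior Inverse-Gamma(3, 41/2)
obs 2: x=-5/2 → posterior Inverse-Gamma(7/2, 165/8)
obs 3: x=3/4 → posterior Inverse-Gamma(4, 885/32)
obs 4: x=-5/4 → posterior Inverse-Gamma(9/2, 467/16)
obs 5: x=-1 → posterior Inverse-Gamma(5, 499/16)
obs 6: x=0 → posterior Inverse-Gamma(11/2, 571/16)
obs 7: x=-8 → posterior Inverse-Gamma(6, 771/16)
obs 8: x=-4 → posterior Inverse-Gamma(13/2, 779/16)
obs 9: x=7/4 → posterior Inverse-Gamma(7, 1919/32)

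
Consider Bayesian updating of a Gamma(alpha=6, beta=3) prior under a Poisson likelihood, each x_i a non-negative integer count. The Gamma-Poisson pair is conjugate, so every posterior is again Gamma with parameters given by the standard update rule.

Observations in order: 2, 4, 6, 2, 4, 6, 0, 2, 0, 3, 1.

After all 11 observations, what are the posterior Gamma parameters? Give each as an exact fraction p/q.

alpha=36, beta=14

obs 1: x=2 → posterior Gamma(8, 4)
obs 2: x=4 → posterior Gamma(12, 5)
obs 3: x=6 → posterior Gamma(18, 6)
obs 4: x=2 → posterior Gamma(20, 7)
obs 5: x=4 → posterior Gamma(24, 8)
obs 6: x=6 → posterior Gamma(30, 9)
obs 7: x=0 → posterior Gamma(30, 10)
obs 8: x=2 → posterior Gamma(32, 11)
obs 9: x=0 → posterior Gamma(32, 12)
obs 10: x=3 → posterior Gamma(35, 13)
obs 11: x=1 → posterior Gamma(36, 14)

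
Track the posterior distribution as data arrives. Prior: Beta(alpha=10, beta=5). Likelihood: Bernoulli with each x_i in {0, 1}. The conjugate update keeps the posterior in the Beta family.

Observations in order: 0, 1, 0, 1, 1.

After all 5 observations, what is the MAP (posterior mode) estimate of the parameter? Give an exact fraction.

2/3

obs 1: x=0 → posterior Beta(10, 6)
obs 2: x=1 → posterior Beta(11, 6)
obs 3: x=0 → posterior Beta(11, 7)
obs 4: x=1 → posterior Beta(12, 7)
obs 5: x=1 → posterior Beta(13, 7)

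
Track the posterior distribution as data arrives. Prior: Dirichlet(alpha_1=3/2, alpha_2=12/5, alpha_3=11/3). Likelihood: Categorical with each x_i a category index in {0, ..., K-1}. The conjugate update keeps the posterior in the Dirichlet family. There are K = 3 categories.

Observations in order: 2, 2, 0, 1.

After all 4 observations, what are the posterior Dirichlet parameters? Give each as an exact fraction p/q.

alpha_1=5/2, alpha_2=17/5, alpha_3=17/3

obs 1: x=2 → posterior Dirichlet(3/2, 12/5, 14/3)
obs 2: x=2 → posterior Dirichlet(3/2, 12/5, 17/3)
obs 3: x=0 → posterior Dirichlet(5/2, 12/5, 17/3)
obs 4: x=1 → posterior Dirichlet(5/2, 17/5, 17/3)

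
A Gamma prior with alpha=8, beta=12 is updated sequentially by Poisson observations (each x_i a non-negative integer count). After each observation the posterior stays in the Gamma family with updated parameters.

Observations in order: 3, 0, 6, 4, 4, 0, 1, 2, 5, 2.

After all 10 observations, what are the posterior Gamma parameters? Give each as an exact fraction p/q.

alpha=35, beta=22

obs 1: x=3 → posterior Gamma(11, 13)
obs 2: x=0 → posterior Gamma(11, 14)
obs 3: x=6 → posterior Gamma(17, 15)
obs 4: x=4 → posterior Gamma(21, 16)
obs 5: x=4 → posterior Gamma(25, 17)
obs 6: x=0 → posterior Gamma(25, 18)
obs 7: x=1 → posterior Gamma(26, 19)
obs 8: x=2 → posterior Gamma(28, 20)
obs 9: x=5 → posterior Gamma(33, 21)
obs 10: x=2 → posterior Gamma(35, 22)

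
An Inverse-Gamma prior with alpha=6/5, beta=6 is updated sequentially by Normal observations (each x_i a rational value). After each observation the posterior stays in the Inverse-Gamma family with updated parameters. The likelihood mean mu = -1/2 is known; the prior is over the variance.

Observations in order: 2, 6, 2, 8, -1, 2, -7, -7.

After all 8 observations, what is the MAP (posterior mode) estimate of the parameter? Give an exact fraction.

obs 1: x=2 → posterior Inverse-Gamma(17/10, 73/8)
obs 2: x=6 → posterior Inverse-Gamma(11/5, 121/4)
obs 3: x=2 → posterior Inverse-Gamma(27/10, 267/8)
obs 4: x=8 → posterior Inverse-Gamma(16/5, 139/2)
obs 5: x=-1 → posterior Inverse-Gamma(37/10, 557/8)
obs 6: x=2 → posterior Inverse-Gamma(21/5, 291/4)
obs 7: x=-7 → posterior Inverse-Gamma(47/10, 751/8)
obs 8: x=-7 → posterior Inverse-Gamma(26/5, 115)

575/31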